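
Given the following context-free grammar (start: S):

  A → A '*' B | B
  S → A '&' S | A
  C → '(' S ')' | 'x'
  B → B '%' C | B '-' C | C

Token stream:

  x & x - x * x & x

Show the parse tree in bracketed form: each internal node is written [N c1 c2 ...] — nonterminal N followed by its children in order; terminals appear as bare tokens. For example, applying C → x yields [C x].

S
A & S
B & S
C & S
x & S
x & A & S
x & A * B & S
x & B * B & S
x & B - C * B & S
x & C - C * B & S
x & x - C * B & S
x & x - x * B & S
x & x - x * C & S
x & x - x * x & S
x & x - x * x & A
x & x - x * x & B
x & x - x * x & C
x & x - x * x & x

[S [A [B [C x]]] & [S [A [A [B [B [C x]] - [C x]]] * [B [C x]]] & [S [A [B [C x]]]]]]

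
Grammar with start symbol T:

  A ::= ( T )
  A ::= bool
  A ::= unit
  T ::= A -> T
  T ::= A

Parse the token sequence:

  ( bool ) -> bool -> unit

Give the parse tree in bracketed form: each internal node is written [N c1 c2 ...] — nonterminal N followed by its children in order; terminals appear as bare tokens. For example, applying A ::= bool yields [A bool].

T
A -> T
( T ) -> T
( A ) -> T
( bool ) -> T
( bool ) -> A -> T
( bool ) -> bool -> T
( bool ) -> bool -> A
( bool ) -> bool -> unit

[T [A ( [T [A bool]] )] -> [T [A bool] -> [T [A unit]]]]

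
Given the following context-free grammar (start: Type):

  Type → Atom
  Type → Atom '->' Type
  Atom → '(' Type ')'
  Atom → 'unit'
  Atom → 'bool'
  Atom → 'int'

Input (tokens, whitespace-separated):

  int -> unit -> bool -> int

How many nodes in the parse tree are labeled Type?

[Type [Atom int] -> [Type [Atom unit] -> [Type [Atom bool] -> [Type [Atom int]]]]]

4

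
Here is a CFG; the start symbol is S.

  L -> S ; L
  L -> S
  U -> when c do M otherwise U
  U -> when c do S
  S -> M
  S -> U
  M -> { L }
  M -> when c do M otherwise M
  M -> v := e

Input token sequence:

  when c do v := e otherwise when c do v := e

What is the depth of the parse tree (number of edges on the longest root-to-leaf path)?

[S [U when c do [M v := e] otherwise [U when c do [S [M v := e]]]]]

5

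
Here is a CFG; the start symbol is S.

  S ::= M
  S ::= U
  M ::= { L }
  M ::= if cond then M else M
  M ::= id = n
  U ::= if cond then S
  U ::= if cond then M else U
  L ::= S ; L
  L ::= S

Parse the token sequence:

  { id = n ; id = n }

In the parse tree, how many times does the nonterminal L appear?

2

[S [M { [L [S [M id = n]] ; [L [S [M id = n]]]] }]]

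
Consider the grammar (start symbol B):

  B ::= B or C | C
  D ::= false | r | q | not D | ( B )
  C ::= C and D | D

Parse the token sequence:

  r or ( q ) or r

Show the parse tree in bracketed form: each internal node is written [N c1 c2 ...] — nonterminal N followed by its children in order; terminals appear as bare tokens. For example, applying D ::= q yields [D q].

[B [B [B [C [D r]]] or [C [D ( [B [C [D q]]] )]]] or [C [D r]]]

B
B or C
B or C or C
C or C or C
D or C or C
r or C or C
r or D or C
r or ( B ) or C
r or ( C ) or C
r or ( D ) or C
r or ( q ) or C
r or ( q ) or D
r or ( q ) or r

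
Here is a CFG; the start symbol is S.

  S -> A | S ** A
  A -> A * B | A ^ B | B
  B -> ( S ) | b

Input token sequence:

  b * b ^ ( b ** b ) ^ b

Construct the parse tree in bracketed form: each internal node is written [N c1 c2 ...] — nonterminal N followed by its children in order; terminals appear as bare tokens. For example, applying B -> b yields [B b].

[S [A [A [A [A [B b]] * [B b]] ^ [B ( [S [S [A [B b]]] ** [A [B b]]] )]] ^ [B b]]]

S
A
A ^ B
A ^ B ^ B
A * B ^ B ^ B
B * B ^ B ^ B
b * B ^ B ^ B
b * b ^ B ^ B
b * b ^ ( S ) ^ B
b * b ^ ( S ** A ) ^ B
b * b ^ ( A ** A ) ^ B
b * b ^ ( B ** A ) ^ B
b * b ^ ( b ** A ) ^ B
b * b ^ ( b ** B ) ^ B
b * b ^ ( b ** b ) ^ B
b * b ^ ( b ** b ) ^ b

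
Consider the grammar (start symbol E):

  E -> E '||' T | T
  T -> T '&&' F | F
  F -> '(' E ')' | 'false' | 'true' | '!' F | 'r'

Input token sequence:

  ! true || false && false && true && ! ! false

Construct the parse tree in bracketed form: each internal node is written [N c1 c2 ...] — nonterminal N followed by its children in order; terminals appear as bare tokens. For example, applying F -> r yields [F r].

E
E || T
T || T
F || T
! F || T
! true || T
! true || T && F
! true || T && F && F
! true || T && F && F && F
! true || F && F && F && F
! true || false && F && F && F
! true || false && false && F && F
! true || false && false && true && F
! true || false && false && true && ! F
! true || false && false && true && ! ! F
! true || false && false && true && ! ! false

[E [E [T [F ! [F true]]]] || [T [T [T [T [F false]] && [F false]] && [F true]] && [F ! [F ! [F false]]]]]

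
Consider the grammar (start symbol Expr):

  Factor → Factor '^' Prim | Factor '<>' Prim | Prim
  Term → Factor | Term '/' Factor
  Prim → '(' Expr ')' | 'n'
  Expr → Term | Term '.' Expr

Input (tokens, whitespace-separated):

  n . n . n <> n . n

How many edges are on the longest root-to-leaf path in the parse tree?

7

[Expr [Term [Factor [Prim n]]] . [Expr [Term [Factor [Prim n]]] . [Expr [Term [Factor [Factor [Prim n]] <> [Prim n]]] . [Expr [Term [Factor [Prim n]]]]]]]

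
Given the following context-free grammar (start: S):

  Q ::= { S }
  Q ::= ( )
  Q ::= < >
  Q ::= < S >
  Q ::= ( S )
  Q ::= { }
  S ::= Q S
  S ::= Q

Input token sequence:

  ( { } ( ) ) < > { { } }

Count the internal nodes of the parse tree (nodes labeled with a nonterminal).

[S [Q ( [S [Q { }] [S [Q ( )]]] )] [S [Q < >] [S [Q { [S [Q { }]] }]]]]

12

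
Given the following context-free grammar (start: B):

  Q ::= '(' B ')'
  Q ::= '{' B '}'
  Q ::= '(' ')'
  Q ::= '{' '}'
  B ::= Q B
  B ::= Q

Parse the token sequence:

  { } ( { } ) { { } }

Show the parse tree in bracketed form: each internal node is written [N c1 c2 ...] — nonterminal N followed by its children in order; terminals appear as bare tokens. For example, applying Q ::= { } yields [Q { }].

[B [Q { }] [B [Q ( [B [Q { }]] )] [B [Q { [B [Q { }]] }]]]]

B
Q B
{ } B
{ } Q B
{ } ( B ) B
{ } ( Q ) B
{ } ( { } ) B
{ } ( { } ) Q
{ } ( { } ) { B }
{ } ( { } ) { Q }
{ } ( { } ) { { } }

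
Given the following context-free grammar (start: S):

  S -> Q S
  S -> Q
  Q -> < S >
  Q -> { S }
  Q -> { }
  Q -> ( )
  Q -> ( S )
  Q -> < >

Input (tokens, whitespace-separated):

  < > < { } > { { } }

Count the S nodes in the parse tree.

[S [Q < >] [S [Q < [S [Q { }]] >] [S [Q { [S [Q { }]] }]]]]

5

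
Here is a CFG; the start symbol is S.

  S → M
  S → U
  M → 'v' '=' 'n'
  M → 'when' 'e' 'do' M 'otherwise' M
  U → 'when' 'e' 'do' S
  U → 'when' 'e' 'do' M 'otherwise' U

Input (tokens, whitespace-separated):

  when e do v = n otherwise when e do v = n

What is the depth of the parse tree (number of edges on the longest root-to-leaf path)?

5

[S [U when e do [M v = n] otherwise [U when e do [S [M v = n]]]]]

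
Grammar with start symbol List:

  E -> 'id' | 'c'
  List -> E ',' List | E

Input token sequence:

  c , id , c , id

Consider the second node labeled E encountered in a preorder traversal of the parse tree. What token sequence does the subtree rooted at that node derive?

id

[List [E c] , [List [E id] , [List [E c] , [List [E id]]]]]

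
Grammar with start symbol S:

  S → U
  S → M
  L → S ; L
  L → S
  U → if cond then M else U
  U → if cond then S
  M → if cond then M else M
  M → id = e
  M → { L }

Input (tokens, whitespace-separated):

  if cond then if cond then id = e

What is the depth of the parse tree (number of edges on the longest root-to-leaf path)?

[S [U if cond then [S [U if cond then [S [M id = e]]]]]]

6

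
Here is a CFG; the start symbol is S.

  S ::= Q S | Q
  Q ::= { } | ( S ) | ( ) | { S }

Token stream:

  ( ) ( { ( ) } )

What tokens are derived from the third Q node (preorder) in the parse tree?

{ ( ) }

[S [Q ( )] [S [Q ( [S [Q { [S [Q ( )]] }]] )]]]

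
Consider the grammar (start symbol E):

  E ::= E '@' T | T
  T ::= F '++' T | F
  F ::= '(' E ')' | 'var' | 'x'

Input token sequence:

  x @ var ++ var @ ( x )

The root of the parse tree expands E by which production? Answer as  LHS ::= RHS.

E ::= E '@' T

[E [E [E [T [F x]]] @ [T [F var] ++ [T [F var]]]] @ [T [F ( [E [T [F x]]] )]]]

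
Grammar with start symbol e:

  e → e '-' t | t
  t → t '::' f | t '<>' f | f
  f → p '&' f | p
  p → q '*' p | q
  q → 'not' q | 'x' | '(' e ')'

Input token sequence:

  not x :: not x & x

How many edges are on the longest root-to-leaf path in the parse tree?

[e [t [t [f [p [q not [q x]]]]] :: [f [p [q not [q x]]] & [f [p [q x]]]]]]

7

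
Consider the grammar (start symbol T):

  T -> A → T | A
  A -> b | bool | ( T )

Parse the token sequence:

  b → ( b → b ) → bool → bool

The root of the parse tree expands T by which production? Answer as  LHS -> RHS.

[T [A b] → [T [A ( [T [A b] → [T [A b]]] )] → [T [A bool] → [T [A bool]]]]]

T -> A → T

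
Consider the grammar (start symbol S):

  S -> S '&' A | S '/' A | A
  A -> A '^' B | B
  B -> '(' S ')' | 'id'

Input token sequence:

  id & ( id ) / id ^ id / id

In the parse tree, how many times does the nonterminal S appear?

[S [S [S [S [A [B id]]] & [A [B ( [S [A [B id]]] )]]] / [A [A [B id]] ^ [B id]]] / [A [B id]]]

5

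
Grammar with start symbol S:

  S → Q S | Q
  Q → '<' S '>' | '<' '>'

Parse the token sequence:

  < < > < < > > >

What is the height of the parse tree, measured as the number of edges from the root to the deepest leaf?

7

[S [Q < [S [Q < >] [S [Q < [S [Q < >]] >]]] >]]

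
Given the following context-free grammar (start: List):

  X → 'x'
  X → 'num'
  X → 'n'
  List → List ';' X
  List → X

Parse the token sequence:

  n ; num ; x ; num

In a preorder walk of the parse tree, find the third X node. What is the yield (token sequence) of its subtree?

x

[List [List [List [List [X n]] ; [X num]] ; [X x]] ; [X num]]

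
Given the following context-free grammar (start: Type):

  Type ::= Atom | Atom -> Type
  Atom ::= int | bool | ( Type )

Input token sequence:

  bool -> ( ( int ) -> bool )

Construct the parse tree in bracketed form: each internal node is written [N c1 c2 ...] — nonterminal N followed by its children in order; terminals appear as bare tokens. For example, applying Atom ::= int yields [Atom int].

Type
Atom -> Type
bool -> Type
bool -> Atom
bool -> ( Type )
bool -> ( Atom -> Type )
bool -> ( ( Type ) -> Type )
bool -> ( ( Atom ) -> Type )
bool -> ( ( int ) -> Type )
bool -> ( ( int ) -> Atom )
bool -> ( ( int ) -> bool )

[Type [Atom bool] -> [Type [Atom ( [Type [Atom ( [Type [Atom int]] )] -> [Type [Atom bool]]] )]]]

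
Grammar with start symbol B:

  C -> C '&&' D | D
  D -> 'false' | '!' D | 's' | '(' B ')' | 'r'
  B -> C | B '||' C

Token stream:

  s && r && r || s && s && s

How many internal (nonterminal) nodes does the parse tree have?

14

[B [B [C [C [C [D s]] && [D r]] && [D r]]] || [C [C [C [D s]] && [D s]] && [D s]]]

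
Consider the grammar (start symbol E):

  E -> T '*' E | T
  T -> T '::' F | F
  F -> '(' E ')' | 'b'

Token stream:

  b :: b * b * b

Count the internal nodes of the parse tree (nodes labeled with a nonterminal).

[E [T [T [F b]] :: [F b]] * [E [T [F b]] * [E [T [F b]]]]]

11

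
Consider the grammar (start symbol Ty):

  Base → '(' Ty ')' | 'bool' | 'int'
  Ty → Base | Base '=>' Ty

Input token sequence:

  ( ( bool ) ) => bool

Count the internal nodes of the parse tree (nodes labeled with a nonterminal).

[Ty [Base ( [Ty [Base ( [Ty [Base bool]] )]] )] => [Ty [Base bool]]]

8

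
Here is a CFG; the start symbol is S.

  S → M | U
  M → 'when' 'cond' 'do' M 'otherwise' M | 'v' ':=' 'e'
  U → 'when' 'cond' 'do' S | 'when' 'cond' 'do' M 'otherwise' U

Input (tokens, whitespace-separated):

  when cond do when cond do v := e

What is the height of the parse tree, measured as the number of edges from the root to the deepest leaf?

6

[S [U when cond do [S [U when cond do [S [M v := e]]]]]]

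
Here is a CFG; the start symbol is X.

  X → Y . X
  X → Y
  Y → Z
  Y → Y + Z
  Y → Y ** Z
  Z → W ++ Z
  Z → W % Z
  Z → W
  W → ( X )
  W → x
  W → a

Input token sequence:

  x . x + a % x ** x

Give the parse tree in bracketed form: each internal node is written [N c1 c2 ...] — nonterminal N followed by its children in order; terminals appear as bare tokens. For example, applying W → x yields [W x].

[X [Y [Z [W x]]] . [X [Y [Y [Y [Z [W x]]] + [Z [W a] % [Z [W x]]]] ** [Z [W x]]]]]

X
Y . X
Z . X
W . X
x . X
x . Y
x . Y ** Z
x . Y + Z ** Z
x . Z + Z ** Z
x . W + Z ** Z
x . x + Z ** Z
x . x + W % Z ** Z
x . x + a % Z ** Z
x . x + a % W ** Z
x . x + a % x ** Z
x . x + a % x ** W
x . x + a % x ** x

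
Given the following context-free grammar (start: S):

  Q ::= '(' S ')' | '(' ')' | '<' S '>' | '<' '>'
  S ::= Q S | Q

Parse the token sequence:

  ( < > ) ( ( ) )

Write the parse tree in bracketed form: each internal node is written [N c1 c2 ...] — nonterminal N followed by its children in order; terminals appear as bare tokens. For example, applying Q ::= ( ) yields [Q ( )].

S
Q S
( S ) S
( Q ) S
( < > ) S
( < > ) Q
( < > ) ( S )
( < > ) ( Q )
( < > ) ( ( ) )

[S [Q ( [S [Q < >]] )] [S [Q ( [S [Q ( )]] )]]]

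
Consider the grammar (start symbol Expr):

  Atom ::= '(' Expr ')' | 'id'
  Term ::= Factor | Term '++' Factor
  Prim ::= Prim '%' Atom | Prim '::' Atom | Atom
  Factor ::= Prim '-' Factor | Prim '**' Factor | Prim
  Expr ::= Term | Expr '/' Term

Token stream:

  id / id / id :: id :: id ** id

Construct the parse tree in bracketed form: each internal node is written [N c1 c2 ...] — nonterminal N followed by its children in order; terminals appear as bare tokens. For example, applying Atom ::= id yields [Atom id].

[Expr [Expr [Expr [Term [Factor [Prim [Atom id]]]]] / [Term [Factor [Prim [Atom id]]]]] / [Term [Factor [Prim [Prim [Prim [Atom id]] :: [Atom id]] :: [Atom id]] ** [Factor [Prim [Atom id]]]]]]

Expr
Expr / Term
Expr / Term / Term
Term / Term / Term
Factor / Term / Term
Prim / Term / Term
Atom / Term / Term
id / Term / Term
id / Factor / Term
id / Prim / Term
id / Atom / Term
id / id / Term
id / id / Factor
id / id / Prim ** Factor
id / id / Prim :: Atom ** Factor
id / id / Prim :: Atom :: Atom ** Factor
id / id / Atom :: Atom :: Atom ** Factor
id / id / id :: Atom :: Atom ** Factor
id / id / id :: id :: Atom ** Factor
id / id / id :: id :: id ** Factor
id / id / id :: id :: id ** Prim
id / id / id :: id :: id ** Atom
id / id / id :: id :: id ** id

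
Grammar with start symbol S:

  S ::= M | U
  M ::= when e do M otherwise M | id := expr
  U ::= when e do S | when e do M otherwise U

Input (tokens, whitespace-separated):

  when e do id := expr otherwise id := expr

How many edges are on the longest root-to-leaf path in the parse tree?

[S [M when e do [M id := expr] otherwise [M id := expr]]]

3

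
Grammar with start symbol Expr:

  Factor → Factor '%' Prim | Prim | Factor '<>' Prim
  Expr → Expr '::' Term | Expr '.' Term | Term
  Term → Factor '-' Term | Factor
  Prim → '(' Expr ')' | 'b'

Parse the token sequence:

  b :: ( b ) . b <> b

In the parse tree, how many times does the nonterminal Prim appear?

[Expr [Expr [Expr [Term [Factor [Prim b]]]] :: [Term [Factor [Prim ( [Expr [Term [Factor [Prim b]]]] )]]]] . [Term [Factor [Factor [Prim b]] <> [Prim b]]]]

5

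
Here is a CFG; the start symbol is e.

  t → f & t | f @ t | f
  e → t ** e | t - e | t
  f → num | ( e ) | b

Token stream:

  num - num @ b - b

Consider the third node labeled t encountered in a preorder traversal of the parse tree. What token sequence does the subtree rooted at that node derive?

b

[e [t [f num]] - [e [t [f num] @ [t [f b]]] - [e [t [f b]]]]]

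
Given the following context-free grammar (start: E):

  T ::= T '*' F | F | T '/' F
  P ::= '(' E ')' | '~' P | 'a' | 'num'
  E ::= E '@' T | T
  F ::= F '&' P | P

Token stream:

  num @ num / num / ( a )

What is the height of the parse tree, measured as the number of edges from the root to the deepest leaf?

[E [E [T [F [P num]]]] @ [T [T [T [F [P num]]] / [F [P num]]] / [F [P ( [E [T [F [P a]]]] )]]]]

8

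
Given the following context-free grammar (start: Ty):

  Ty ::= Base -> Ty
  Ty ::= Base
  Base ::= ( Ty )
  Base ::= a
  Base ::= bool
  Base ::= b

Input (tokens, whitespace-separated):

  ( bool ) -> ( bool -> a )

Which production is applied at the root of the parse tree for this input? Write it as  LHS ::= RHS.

[Ty [Base ( [Ty [Base bool]] )] -> [Ty [Base ( [Ty [Base bool] -> [Ty [Base a]]] )]]]

Ty ::= Base -> Ty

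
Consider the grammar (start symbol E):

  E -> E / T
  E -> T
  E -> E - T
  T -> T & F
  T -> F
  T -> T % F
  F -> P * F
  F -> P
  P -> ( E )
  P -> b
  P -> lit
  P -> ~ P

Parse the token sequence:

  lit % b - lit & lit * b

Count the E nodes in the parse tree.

2

[E [E [T [T [F [P lit]]] % [F [P b]]]] - [T [T [F [P lit]]] & [F [P lit] * [F [P b]]]]]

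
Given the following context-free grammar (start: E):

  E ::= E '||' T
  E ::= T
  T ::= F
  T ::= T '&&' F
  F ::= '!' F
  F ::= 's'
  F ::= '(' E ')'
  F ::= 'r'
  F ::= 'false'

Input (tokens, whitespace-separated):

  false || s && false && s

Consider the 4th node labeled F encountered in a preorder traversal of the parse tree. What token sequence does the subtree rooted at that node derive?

[E [E [T [F false]]] || [T [T [T [F s]] && [F false]] && [F s]]]

s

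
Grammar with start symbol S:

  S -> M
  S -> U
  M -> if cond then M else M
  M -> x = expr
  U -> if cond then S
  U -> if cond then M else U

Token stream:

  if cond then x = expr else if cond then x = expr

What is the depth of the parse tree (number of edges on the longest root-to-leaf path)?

[S [U if cond then [M x = expr] else [U if cond then [S [M x = expr]]]]]

5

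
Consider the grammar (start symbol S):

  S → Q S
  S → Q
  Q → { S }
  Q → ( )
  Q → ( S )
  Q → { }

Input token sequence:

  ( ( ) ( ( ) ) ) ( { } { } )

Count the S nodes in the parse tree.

[S [Q ( [S [Q ( )] [S [Q ( [S [Q ( )]] )]]] )] [S [Q ( [S [Q { }] [S [Q { }]]] )]]]

7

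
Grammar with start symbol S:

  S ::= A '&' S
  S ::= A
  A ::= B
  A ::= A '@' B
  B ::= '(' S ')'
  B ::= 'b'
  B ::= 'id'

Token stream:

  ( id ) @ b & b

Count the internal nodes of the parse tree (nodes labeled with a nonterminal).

[S [A [A [B ( [S [A [B id]]] )]] @ [B b]] & [S [A [B b]]]]

11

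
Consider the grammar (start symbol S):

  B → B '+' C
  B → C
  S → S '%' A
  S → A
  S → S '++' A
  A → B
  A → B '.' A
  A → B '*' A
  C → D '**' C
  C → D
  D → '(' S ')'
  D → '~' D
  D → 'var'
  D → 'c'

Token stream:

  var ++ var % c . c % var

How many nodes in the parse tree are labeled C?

5

[S [S [S [S [A [B [C [D var]]]]] ++ [A [B [C [D var]]]]] % [A [B [C [D c]]] . [A [B [C [D c]]]]]] % [A [B [C [D var]]]]]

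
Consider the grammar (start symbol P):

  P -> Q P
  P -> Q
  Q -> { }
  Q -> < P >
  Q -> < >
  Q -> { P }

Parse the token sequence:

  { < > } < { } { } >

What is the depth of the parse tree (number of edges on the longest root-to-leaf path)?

6

[P [Q { [P [Q < >]] }] [P [Q < [P [Q { }] [P [Q { }]]] >]]]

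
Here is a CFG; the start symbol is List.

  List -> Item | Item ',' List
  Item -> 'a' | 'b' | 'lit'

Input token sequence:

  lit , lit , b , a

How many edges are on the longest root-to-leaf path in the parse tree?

[List [Item lit] , [List [Item lit] , [List [Item b] , [List [Item a]]]]]

5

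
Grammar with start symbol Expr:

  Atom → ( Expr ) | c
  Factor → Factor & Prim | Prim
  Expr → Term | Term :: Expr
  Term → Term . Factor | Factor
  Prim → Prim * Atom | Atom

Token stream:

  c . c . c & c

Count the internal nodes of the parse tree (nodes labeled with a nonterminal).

[Expr [Term [Term [Term [Factor [Prim [Atom c]]]] . [Factor [Prim [Atom c]]]] . [Factor [Factor [Prim [Atom c]]] & [Prim [Atom c]]]]]

16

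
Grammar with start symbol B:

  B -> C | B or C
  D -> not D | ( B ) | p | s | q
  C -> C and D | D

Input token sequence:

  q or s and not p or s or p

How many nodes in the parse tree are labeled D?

[B [B [B [B [C [D q]]] or [C [C [D s]] and [D not [D p]]]] or [C [D s]]] or [C [D p]]]

6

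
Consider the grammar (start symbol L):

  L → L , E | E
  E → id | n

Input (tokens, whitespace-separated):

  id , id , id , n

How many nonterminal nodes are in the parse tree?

8

[L [L [L [L [E id]] , [E id]] , [E id]] , [E n]]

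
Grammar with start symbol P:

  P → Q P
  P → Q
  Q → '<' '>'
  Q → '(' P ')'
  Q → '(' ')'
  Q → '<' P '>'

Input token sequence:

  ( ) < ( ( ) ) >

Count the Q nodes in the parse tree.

[P [Q ( )] [P [Q < [P [Q ( [P [Q ( )]] )]] >]]]

4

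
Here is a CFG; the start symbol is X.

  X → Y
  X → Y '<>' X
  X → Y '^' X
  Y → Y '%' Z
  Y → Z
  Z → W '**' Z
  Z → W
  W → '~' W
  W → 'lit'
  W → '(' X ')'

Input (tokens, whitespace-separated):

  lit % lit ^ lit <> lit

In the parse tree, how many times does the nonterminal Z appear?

4

[X [Y [Y [Z [W lit]]] % [Z [W lit]]] ^ [X [Y [Z [W lit]]] <> [X [Y [Z [W lit]]]]]]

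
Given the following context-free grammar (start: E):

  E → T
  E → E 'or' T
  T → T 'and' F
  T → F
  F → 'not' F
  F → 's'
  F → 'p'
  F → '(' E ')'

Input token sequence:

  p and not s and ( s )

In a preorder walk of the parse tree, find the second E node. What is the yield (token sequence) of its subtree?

[E [T [T [T [F p]] and [F not [F s]]] and [F ( [E [T [F s]]] )]]]

s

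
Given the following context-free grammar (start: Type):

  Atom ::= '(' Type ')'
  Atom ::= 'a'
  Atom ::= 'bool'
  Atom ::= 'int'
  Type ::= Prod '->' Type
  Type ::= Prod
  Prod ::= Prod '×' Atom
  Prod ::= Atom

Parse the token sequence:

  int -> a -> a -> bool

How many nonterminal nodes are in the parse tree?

12

[Type [Prod [Atom int]] -> [Type [Prod [Atom a]] -> [Type [Prod [Atom a]] -> [Type [Prod [Atom bool]]]]]]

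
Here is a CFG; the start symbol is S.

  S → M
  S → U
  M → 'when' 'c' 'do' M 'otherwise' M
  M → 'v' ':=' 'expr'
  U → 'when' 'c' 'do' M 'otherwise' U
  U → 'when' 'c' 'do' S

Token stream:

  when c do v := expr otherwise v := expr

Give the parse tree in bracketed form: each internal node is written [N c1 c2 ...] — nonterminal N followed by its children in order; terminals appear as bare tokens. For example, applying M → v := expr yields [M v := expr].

S
M
when c do M otherwise M
when c do v := expr otherwise M
when c do v := expr otherwise v := expr

[S [M when c do [M v := expr] otherwise [M v := expr]]]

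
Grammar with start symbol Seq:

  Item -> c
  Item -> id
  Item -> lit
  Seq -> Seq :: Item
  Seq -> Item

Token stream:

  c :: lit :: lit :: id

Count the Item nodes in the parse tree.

4

[Seq [Seq [Seq [Seq [Item c]] :: [Item lit]] :: [Item lit]] :: [Item id]]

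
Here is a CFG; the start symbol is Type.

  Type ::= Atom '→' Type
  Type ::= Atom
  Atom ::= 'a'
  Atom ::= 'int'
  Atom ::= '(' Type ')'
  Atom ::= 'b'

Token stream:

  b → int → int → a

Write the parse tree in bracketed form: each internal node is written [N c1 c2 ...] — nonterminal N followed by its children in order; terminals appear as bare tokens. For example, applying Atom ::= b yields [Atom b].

Type
Atom → Type
b → Type
b → Atom → Type
b → int → Type
b → int → Atom → Type
b → int → int → Type
b → int → int → Atom
b → int → int → a

[Type [Atom b] → [Type [Atom int] → [Type [Atom int] → [Type [Atom a]]]]]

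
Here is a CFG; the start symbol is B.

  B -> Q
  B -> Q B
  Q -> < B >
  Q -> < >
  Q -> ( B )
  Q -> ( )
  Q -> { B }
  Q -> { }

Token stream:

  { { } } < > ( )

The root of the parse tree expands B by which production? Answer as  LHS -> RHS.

[B [Q { [B [Q { }]] }] [B [Q < >] [B [Q ( )]]]]

B -> Q B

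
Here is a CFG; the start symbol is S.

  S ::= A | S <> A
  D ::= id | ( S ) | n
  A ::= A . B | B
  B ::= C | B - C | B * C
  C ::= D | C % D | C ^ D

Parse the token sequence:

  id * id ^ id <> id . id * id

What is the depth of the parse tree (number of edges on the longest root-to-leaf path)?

[S [S [A [B [B [C [D id]]] * [C [C [D id]] ^ [D id]]]]] <> [A [A [B [C [D id]]]] . [B [B [C [D id]]] * [C [D id]]]]]

7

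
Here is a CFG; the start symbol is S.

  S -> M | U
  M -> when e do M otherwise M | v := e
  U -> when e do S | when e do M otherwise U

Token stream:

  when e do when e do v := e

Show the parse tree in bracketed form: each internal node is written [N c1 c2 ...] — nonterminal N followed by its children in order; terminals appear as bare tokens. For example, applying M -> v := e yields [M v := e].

S
U
when e do S
when e do U
when e do when e do S
when e do when e do M
when e do when e do v := e

[S [U when e do [S [U when e do [S [M v := e]]]]]]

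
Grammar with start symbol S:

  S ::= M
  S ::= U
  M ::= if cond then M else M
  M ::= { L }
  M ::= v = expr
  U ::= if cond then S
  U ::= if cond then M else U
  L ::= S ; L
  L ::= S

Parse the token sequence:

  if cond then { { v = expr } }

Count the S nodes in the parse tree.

4

[S [U if cond then [S [M { [L [S [M { [L [S [M v = expr]]] }]]] }]]]]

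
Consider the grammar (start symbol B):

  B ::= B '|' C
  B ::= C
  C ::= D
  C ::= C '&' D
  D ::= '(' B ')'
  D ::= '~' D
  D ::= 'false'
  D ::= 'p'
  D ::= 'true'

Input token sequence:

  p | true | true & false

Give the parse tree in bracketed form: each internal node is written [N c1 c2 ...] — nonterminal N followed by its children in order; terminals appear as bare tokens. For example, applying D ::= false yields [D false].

[B [B [B [C [D p]]] | [C [D true]]] | [C [C [D true]] & [D false]]]

B
B | C
B | C | C
C | C | C
D | C | C
p | C | C
p | D | C
p | true | C
p | true | C & D
p | true | D & D
p | true | true & D
p | true | true & false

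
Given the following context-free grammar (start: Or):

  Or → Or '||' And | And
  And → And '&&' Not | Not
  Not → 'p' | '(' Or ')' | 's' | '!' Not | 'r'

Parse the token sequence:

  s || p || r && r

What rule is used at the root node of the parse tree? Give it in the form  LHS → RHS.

Or → Or '||' And

[Or [Or [Or [And [Not s]]] || [And [Not p]]] || [And [And [Not r]] && [Not r]]]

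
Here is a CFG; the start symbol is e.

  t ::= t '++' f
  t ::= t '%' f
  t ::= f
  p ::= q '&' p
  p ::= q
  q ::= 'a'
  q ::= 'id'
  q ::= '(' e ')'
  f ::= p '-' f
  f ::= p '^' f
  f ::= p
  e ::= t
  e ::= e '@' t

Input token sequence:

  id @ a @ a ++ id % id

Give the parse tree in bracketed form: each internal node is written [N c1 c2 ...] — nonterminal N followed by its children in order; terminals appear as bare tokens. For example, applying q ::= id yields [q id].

e
e @ t
e @ t @ t
t @ t @ t
f @ t @ t
p @ t @ t
q @ t @ t
id @ t @ t
id @ f @ t
id @ p @ t
id @ q @ t
id @ a @ t
id @ a @ t % f
id @ a @ t ++ f % f
id @ a @ f ++ f % f
id @ a @ p ++ f % f
id @ a @ q ++ f % f
id @ a @ a ++ f % f
id @ a @ a ++ p % f
id @ a @ a ++ q % f
id @ a @ a ++ id % f
id @ a @ a ++ id % p
id @ a @ a ++ id % q
id @ a @ a ++ id % id

[e [e [e [t [f [p [q id]]]]] @ [t [f [p [q a]]]]] @ [t [t [t [f [p [q a]]]] ++ [f [p [q id]]]] % [f [p [q id]]]]]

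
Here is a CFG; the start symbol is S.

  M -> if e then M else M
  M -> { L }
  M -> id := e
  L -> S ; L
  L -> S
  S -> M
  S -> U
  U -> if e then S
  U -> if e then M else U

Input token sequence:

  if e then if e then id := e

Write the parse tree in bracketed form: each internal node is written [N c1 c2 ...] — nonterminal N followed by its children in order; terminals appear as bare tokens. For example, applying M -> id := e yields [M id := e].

S
U
if e then S
if e then U
if e then if e then S
if e then if e then M
if e then if e then id := e

[S [U if e then [S [U if e then [S [M id := e]]]]]]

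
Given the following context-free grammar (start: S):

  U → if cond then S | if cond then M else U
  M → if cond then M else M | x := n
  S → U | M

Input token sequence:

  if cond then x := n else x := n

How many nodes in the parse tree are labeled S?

[S [M if cond then [M x := n] else [M x := n]]]

1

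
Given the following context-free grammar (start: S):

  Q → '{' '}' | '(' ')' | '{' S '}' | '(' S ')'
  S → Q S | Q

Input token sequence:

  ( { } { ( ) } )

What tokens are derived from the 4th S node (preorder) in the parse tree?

( )

[S [Q ( [S [Q { }] [S [Q { [S [Q ( )]] }]]] )]]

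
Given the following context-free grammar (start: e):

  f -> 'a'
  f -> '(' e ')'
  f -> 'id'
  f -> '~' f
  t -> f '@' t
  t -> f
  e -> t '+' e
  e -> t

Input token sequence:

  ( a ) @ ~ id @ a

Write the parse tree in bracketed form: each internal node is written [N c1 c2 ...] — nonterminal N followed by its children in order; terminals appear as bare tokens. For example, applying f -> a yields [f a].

[e [t [f ( [e [t [f a]]] )] @ [t [f ~ [f id]] @ [t [f a]]]]]

e
t
f @ t
( e ) @ t
( t ) @ t
( f ) @ t
( a ) @ t
( a ) @ f @ t
( a ) @ ~ f @ t
( a ) @ ~ id @ t
( a ) @ ~ id @ f
( a ) @ ~ id @ a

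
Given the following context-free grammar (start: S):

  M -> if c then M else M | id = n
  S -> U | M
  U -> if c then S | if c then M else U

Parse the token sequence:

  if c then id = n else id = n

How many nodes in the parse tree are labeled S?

[S [M if c then [M id = n] else [M id = n]]]

1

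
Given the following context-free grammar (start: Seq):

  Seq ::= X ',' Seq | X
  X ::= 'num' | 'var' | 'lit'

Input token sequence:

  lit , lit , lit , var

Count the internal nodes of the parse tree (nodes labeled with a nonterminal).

[Seq [X lit] , [Seq [X lit] , [Seq [X lit] , [Seq [X var]]]]]

8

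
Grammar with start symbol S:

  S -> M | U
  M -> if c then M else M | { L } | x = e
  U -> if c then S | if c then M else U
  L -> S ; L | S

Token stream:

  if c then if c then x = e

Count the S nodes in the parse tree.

[S [U if c then [S [U if c then [S [M x = e]]]]]]

3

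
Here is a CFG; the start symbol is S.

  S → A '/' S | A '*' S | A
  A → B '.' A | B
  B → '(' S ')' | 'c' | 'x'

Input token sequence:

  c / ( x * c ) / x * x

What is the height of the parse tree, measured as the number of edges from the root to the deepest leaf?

8

[S [A [B c]] / [S [A [B ( [S [A [B x]] * [S [A [B c]]]] )]] / [S [A [B x]] * [S [A [B x]]]]]]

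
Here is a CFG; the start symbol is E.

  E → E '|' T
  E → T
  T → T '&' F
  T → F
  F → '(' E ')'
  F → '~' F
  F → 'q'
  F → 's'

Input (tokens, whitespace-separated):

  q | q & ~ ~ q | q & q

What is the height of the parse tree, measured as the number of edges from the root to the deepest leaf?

[E [E [E [T [F q]]] | [T [T [F q]] & [F ~ [F ~ [F q]]]]] | [T [T [F q]] & [F q]]]

6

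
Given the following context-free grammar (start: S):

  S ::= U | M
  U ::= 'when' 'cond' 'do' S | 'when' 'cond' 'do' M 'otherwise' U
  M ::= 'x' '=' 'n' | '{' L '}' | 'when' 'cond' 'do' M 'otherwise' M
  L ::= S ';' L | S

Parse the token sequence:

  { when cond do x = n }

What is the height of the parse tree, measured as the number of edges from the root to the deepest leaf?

[S [M { [L [S [U when cond do [S [M x = n]]]]] }]]

7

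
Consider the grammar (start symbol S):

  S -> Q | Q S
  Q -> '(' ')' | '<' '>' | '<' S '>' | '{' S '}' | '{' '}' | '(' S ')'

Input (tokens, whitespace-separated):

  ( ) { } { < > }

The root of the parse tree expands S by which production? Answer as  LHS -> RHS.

S -> Q S

[S [Q ( )] [S [Q { }] [S [Q { [S [Q < >]] }]]]]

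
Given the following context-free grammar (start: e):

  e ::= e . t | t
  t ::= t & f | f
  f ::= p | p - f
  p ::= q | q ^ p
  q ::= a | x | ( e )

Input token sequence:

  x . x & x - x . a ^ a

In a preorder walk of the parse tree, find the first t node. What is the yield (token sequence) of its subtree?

x

[e [e [e [t [f [p [q x]]]]] . [t [t [f [p [q x]]]] & [f [p [q x]] - [f [p [q x]]]]]] . [t [f [p [q a] ^ [p [q a]]]]]]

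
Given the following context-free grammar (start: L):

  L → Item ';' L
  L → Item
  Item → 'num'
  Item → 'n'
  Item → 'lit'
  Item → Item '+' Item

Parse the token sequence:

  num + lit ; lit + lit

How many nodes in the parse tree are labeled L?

[L [Item [Item num] + [Item lit]] ; [L [Item [Item lit] + [Item lit]]]]

2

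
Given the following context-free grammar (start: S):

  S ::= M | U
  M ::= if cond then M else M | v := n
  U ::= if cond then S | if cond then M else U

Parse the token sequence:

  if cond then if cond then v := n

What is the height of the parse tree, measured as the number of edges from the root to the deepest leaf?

[S [U if cond then [S [U if cond then [S [M v := n]]]]]]

6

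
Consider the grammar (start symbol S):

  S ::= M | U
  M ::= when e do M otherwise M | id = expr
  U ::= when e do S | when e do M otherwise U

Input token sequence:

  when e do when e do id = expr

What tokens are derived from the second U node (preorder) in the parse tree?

[S [U when e do [S [U when e do [S [M id = expr]]]]]]

when e do id = expr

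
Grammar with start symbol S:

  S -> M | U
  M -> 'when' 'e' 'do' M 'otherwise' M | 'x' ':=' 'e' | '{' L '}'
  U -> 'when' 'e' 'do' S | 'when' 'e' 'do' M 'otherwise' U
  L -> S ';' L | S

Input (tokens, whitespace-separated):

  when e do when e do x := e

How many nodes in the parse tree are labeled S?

[S [U when e do [S [U when e do [S [M x := e]]]]]]

3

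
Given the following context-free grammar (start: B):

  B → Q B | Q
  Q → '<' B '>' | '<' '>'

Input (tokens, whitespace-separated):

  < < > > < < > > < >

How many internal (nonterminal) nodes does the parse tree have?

10

[B [Q < [B [Q < >]] >] [B [Q < [B [Q < >]] >] [B [Q < >]]]]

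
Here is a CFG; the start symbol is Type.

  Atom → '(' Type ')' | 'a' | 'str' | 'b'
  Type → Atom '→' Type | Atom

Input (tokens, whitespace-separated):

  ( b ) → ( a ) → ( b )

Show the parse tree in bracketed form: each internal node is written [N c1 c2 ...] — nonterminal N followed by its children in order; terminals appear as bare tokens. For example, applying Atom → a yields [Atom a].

Type
Atom → Type
( Type ) → Type
( Atom ) → Type
( b ) → Type
( b ) → Atom → Type
( b ) → ( Type ) → Type
( b ) → ( Atom ) → Type
( b ) → ( a ) → Type
( b ) → ( a ) → Atom
( b ) → ( a ) → ( Type )
( b ) → ( a ) → ( Atom )
( b ) → ( a ) → ( b )

[Type [Atom ( [Type [Atom b]] )] → [Type [Atom ( [Type [Atom a]] )] → [Type [Atom ( [Type [Atom b]] )]]]]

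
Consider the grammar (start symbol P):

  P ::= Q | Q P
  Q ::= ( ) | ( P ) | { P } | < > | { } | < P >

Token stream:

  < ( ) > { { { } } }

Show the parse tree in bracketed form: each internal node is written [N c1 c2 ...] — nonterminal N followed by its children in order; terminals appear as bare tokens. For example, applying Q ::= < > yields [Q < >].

[P [Q < [P [Q ( )]] >] [P [Q { [P [Q { [P [Q { }]] }]] }]]]

P
Q P
< P > P
< Q > P
< ( ) > P
< ( ) > Q
< ( ) > { P }
< ( ) > { Q }
< ( ) > { { P } }
< ( ) > { { Q } }
< ( ) > { { { } } }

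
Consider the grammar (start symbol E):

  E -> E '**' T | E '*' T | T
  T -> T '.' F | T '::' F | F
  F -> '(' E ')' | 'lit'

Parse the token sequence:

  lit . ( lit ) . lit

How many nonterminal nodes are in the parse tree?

10

[E [T [T [T [F lit]] . [F ( [E [T [F lit]]] )]] . [F lit]]]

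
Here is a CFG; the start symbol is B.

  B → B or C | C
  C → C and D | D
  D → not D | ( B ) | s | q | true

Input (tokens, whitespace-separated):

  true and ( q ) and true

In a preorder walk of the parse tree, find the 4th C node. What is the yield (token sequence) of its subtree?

q

[B [C [C [C [D true]] and [D ( [B [C [D q]]] )]] and [D true]]]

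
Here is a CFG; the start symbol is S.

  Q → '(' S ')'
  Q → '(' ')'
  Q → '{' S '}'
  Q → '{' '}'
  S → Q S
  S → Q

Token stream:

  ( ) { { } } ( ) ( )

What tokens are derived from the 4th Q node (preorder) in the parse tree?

[S [Q ( )] [S [Q { [S [Q { }]] }] [S [Q ( )] [S [Q ( )]]]]]

( )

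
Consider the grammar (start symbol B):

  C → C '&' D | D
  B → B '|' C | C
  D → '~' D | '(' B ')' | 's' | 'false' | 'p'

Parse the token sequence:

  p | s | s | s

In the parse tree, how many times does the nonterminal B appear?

4

[B [B [B [B [C [D p]]] | [C [D s]]] | [C [D s]]] | [C [D s]]]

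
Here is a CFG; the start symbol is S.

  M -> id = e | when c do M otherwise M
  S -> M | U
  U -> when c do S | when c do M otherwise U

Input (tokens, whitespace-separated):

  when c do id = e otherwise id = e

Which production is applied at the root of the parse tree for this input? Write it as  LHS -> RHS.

S -> M

[S [M when c do [M id = e] otherwise [M id = e]]]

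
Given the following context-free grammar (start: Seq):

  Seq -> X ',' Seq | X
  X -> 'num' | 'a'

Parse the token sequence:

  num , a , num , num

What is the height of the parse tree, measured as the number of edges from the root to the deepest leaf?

5

[Seq [X num] , [Seq [X a] , [Seq [X num] , [Seq [X num]]]]]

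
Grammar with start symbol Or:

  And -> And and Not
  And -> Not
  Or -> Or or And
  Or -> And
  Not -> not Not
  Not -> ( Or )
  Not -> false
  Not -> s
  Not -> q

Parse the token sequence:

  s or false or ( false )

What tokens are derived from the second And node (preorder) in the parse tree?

[Or [Or [Or [And [Not s]]] or [And [Not false]]] or [And [Not ( [Or [And [Not false]]] )]]]

false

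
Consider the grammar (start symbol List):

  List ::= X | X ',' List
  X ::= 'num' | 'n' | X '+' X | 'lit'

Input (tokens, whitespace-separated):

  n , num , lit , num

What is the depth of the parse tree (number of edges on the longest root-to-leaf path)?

[List [X n] , [List [X num] , [List [X lit] , [List [X num]]]]]

5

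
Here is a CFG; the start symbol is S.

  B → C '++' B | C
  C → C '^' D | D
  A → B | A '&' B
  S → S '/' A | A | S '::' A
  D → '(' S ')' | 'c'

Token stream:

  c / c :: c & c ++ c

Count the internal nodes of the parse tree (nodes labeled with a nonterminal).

22

[S [S [S [A [B [C [D c]]]]] / [A [B [C [D c]]]]] :: [A [A [B [C [D c]]]] & [B [C [D c]] ++ [B [C [D c]]]]]]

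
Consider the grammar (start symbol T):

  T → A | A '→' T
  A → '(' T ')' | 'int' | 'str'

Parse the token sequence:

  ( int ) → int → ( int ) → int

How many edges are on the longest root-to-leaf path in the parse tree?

6

[T [A ( [T [A int]] )] → [T [A int] → [T [A ( [T [A int]] )] → [T [A int]]]]]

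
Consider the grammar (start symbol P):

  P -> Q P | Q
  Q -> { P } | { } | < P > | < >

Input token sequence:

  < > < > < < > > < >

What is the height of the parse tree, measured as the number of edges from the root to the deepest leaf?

[P [Q < >] [P [Q < >] [P [Q < [P [Q < >]] >] [P [Q < >]]]]]

6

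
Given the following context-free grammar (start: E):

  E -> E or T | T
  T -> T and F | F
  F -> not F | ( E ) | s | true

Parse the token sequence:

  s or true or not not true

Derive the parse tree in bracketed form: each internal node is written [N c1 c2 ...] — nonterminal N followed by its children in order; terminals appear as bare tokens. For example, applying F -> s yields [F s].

E
E or T
E or T or T
T or T or T
F or T or T
s or T or T
s or F or T
s or true or T
s or true or F
s or true or not F
s or true or not not F
s or true or not not true

[E [E [E [T [F s]]] or [T [F true]]] or [T [F not [F not [F true]]]]]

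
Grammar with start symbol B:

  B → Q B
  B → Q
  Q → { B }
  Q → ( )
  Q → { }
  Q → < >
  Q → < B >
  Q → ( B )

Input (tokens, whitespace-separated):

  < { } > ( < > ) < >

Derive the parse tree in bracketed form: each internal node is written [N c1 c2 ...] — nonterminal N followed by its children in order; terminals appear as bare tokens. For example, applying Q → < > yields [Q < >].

[B [Q < [B [Q { }]] >] [B [Q ( [B [Q < >]] )] [B [Q < >]]]]

B
Q B
< B > B
< Q > B
< { } > B
< { } > Q B
< { } > ( B ) B
< { } > ( Q ) B
< { } > ( < > ) B
< { } > ( < > ) Q
< { } > ( < > ) < >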